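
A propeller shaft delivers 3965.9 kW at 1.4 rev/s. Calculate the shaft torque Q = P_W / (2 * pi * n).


Formula: Q = P_W / (2 * pi * n)
Step 1 — P_W = 3965.9 kW * 1000 = 3965900.0 W
Step 2 — 2 * pi * n = 2 * pi * 1.4 = 8.796459
Step 3 — Q = 3965900.0 / 8.796459 ≈ 450850 N·m (5 s.f.)

450850 N·m


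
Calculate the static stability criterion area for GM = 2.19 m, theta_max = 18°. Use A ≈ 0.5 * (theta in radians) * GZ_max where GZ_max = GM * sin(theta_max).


Formula: GZ_max = GM * sin(theta); Area = 0.5 * theta_rad * GZ_max
Step 1 — GZ_max = 2.19 * sin(18°) = 2.19 * 0.309017 = 0.676747 m
Step 2 — theta_rad = 18 * pi/180 = 0.314159 rad
Step 3 — Area = 0.5 * 0.314159 * 0.676747 ≈ 0.10630 m·rad (5 s.f.)

0.10630 m·rad


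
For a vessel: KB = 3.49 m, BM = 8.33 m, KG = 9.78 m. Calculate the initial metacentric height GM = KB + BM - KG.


Formula: GM = KB + BM - KG
Step 1 — KM = KB + BM = 3.49 + 8.33 = 11.82 m
Step 2 — GM = KM - KG = 11.82 - 9.78 = 2.04 m

2.04 m


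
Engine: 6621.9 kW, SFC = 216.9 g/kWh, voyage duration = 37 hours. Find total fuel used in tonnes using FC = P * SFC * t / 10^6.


Formula: FC (tonnes) = P * SFC * t / 1,000,000
Step 1 — P * SFC * t = 6621.9 * 216.9 * 37 = 53142734.07 g
Step 2 — FC (tonnes) = 53142734.07 / 1,000,000 ≈ 53.143 tonnes (5 s.f.)

53.143 tonnes


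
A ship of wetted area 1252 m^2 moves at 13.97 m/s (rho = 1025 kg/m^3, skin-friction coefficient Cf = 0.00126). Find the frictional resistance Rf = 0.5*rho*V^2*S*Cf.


Formula: Rf = 0.5 * rho * V^2 * S * Cf
Step 1 — V^2 = 13.97^2 = 195.1609
Step 2 — 0.5 * rho * V^2 = 0.5 * 1025 * 195.1609 = 100019.96125
Step 3 — Rf = 100019.96125 * 1252 * 0.00126 ≈ 157780 N (5 s.f.)

157780 N


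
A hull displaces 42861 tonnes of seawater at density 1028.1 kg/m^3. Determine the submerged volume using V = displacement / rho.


Formula: V = mass / rho
Step 1 — convert tonnes to kg: 42861 t * 1000 = 42861000 kg
Step 2 — V = 42861000 / 1028.1 ≈ 41690 m^3 (5 s.f.)

41690 m^3


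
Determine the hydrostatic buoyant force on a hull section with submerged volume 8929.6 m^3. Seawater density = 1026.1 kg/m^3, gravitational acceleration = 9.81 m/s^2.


Formula: Fb = rho * g * V
Substituting: Fb = 1026.1 * 9.81 * 8929.6
Intermediate: 1026.1 * 9.81 = 10066.041
Result: Fb = 10066.041 * 8929.6 ≈ 89886000 N (5 s.f.)

89886000 N


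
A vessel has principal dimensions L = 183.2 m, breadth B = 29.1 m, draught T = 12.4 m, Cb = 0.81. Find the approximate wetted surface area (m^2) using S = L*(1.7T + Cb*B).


Formula: S = 1.7*L*T + V/T with V = Cb*L*B*T, i.e. S = L * (1.7*T + Cb*B)
Step 1 — 1.7*T = 1.7 * 12.4 = 21.08 m
Step 2 — Cb*B = 0.81 * 29.1 = 23.571 m
Step 3 — 1.7*T + Cb*B = 21.08 + 23.571 = 44.651 m
Step 4 — S = 183.2 * 44.651 ≈ 8180.1 m^2 (5 s.f.)

8180.1 m^2


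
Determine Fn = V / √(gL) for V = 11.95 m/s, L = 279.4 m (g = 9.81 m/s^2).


Formula: Fn = V / sqrt(g * L)
Step 1 — g * L = 9.81 * 279.4 = 2740.914
Step 2 — sqrt(g * L) = sqrt(2740.914) = 52.353739
Step 3 — Fn = 11.95 / 52.353739 ≈ 0.22825 (5 s.f.)

0.22825


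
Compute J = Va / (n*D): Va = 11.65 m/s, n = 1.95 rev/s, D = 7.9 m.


Formula: J = Va / (n * D)
Step 1 — n * D = 1.95 * 7.9 = 15.405
Step 2 — J = 11.65 / 15.405 ≈ 0.75625 (5 s.f.)

0.75625


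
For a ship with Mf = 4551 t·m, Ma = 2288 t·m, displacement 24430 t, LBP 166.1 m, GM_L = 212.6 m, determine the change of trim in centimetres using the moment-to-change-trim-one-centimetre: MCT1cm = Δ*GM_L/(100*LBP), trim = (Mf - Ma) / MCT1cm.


Formula: net trimming moment = Mf - Ma; MCT1cm = Δ*GM_L/(100*LBP); trim = net moment / MCT1cm
Step 1 — net trimming moment = 4551 - 2288 = 2263 t·m
Step 2 — MCT1cm = 24430 * 212.6 / (100 * 166.1) = 312.6922 t·m/cm
Step 3 — trim = 2263 / 312.6922 ≈ 7.2371 cm (5 s.f.)

7.2371 cm


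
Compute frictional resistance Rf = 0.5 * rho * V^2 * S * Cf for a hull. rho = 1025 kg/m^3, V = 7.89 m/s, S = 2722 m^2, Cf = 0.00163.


Formula: Rf = 0.5 * rho * V^2 * S * Cf
Step 1 — V^2 = 7.89^2 = 62.2521
Step 2 — 0.5 * rho * V^2 = 0.5 * 1025 * 62.2521 = 31904.20125
Step 3 — Rf = 31904.20125 * 2722 * 0.00163 ≈ 141550 N (5 s.f.)

141550 N


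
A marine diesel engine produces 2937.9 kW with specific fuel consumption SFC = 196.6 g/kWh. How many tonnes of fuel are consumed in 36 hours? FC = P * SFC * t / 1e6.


Formula: FC (tonnes) = P * SFC * t / 1,000,000
Step 1 — P * SFC * t = 2937.9 * 196.6 * 36 = 20793281.04 g
Step 2 — FC (tonnes) = 20793281.04 / 1,000,000 ≈ 20.793 tonnes (5 s.f.)

20.793 tonnes


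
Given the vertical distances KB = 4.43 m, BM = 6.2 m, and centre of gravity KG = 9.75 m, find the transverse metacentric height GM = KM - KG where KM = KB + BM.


Formula: GM = KB + BM - KG
Step 1 — KM = KB + BM = 4.43 + 6.2 = 10.63 m
Step 2 — GM = KM - KG = 10.63 - 9.75 = 0.88 m

0.88 m


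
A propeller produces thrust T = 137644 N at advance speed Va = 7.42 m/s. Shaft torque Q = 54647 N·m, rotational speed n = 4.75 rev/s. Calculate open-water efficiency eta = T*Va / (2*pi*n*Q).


Formula: eta = T * Va / (2 * pi * n * Q)
Step 1 — numerator = T * Va = 137644 * 7.42 = 1021318.48
Step 2 — 2 * pi * n = 2 * pi * 4.75 = 29.84513
Step 3 — denominator = 29.84513 * 54647 = 1630946.82
Step 4 — eta = 1021318.48 / 1630946.82 ≈ 0.62621 (5 s.f.)

0.62621


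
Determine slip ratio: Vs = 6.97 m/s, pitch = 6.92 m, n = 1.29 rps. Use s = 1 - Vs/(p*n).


Formula: s = 1 - Vs / (p * n)
Step 1 — p * n = 6.92 * 1.29 = 8.9268
Step 2 — Vs / (p*n) = 6.97 / 8.9268 = 0.780795 (6 d.p.)
Step 3 — s = 1 - 0.780795 = 0.219205

0.219205


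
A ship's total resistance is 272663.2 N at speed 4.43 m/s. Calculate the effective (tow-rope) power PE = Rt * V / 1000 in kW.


Formula: PE = Rt * V / 1000 (kW)
Step 1 — PE (W) = 272663.2 * 4.43 = 1207897.976 W
Step 2 — PE (kW) = 1207897.976 / 1000 ≈ 1207.9 kW (5 s.f.)

1207.9 kW


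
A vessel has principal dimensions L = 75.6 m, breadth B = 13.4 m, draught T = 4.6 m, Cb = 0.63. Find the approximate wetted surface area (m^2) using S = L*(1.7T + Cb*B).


Formula: S = 1.7*L*T + V/T with V = Cb*L*B*T, i.e. S = L * (1.7*T + Cb*B)
Step 1 — 1.7*T = 1.7 * 4.6 = 7.82 m
Step 2 — Cb*B = 0.63 * 13.4 = 8.442 m
Step 3 — 1.7*T + Cb*B = 7.82 + 8.442 = 16.262 m
Step 4 — S = 75.6 * 16.262 ≈ 1229.4 m^2 (5 s.f.)

1229.4 m^2


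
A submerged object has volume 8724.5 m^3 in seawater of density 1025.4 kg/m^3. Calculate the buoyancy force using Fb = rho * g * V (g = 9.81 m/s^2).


Formula: Fb = rho * g * V
Substituting: Fb = 1025.4 * 9.81 * 8724.5
Intermediate: 1025.4 * 9.81 = 10059.174
Result: Fb = 10059.174 * 8724.5 ≈ 87761000 N (5 s.f.)

87761000 N


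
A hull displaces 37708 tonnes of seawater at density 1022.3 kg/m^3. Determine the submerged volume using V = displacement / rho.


Formula: V = mass / rho
Step 1 — convert tonnes to kg: 37708 t * 1000 = 37708000 kg
Step 2 — V = 37708000 / 1022.3 ≈ 36885 m^3 (5 s.f.)

36885 m^3


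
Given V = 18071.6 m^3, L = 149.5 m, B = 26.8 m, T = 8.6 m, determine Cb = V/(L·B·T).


Formula: Cb = V / (L * B * T)
Step 1 — L * B * T = 149.5 * 26.8 * 8.6 = 34456.76 m^3
Step 2 — Cb = 18071.6 / 34456.76 ≈ 0.52447 (5 s.f.)

0.52447


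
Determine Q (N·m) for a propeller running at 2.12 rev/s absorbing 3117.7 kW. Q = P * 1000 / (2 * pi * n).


Formula: Q = P_W / (2 * pi * n)
Step 1 — P_W = 3117.7 kW * 1000 = 3117700.0 W
Step 2 — 2 * pi * n = 2 * pi * 2.12 = 13.320353
Step 3 — Q = 3117700.0 / 13.320353 ≈ 234060 N·m (5 s.f.)

234060 N·m


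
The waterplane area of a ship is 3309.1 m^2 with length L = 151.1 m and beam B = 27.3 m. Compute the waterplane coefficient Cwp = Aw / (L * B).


Formula: Cwp = Aw / (L * B)
Step 1 — L * B = 151.1 * 27.3 = 4125.03 m^2
Step 2 — Cwp = 3309.1 / 4125.03 ≈ 0.80220 (5 s.f.)

0.80220


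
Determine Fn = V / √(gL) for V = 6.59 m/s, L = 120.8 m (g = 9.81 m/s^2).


Formula: Fn = V / sqrt(g * L)
Step 1 — g * L = 9.81 * 120.8 = 1185.048
Step 2 — sqrt(g * L) = sqrt(1185.048) = 34.424526
Step 3 — Fn = 6.59 / 34.424526 ≈ 0.19143 (5 s.f.)

0.19143


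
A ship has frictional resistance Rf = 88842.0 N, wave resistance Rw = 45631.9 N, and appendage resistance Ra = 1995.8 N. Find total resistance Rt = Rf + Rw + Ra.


Formula: Rt = Rf + Rw + Ra
Substituting: Rt = 88842.0 + 45631.9 + 1995.8
Result: Rt = 136469.7 N

136469.7 N


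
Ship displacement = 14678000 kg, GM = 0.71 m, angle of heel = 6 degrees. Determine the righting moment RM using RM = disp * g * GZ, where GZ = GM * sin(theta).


Formula: GZ = GM * sin(theta); RM = disp * g * GZ
Step 1 — GZ = 0.71 * sin(6°) = 0.71 * 0.104528 = 0.074215 m
Step 2 — RM = 14678000 * 9.81 * 0.074215 ≈ 10686000 N·m (5 s.f.)

10686000 N·m


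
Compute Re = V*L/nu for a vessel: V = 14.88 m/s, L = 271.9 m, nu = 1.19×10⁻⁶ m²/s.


Formula: Re = V * L / nu
Step 1 — V * L = 14.88 * 271.9 = 4045.872 m^2/s
Step 2 — Re = 4045.872 / 1.19e-6 = 3.40e+09

3.40e+09


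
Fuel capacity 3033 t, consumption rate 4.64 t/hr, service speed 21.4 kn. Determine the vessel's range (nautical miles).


Formula: endurance = fuel / rate; range = endurance * speed
Step 1 — endurance = 3033 / 4.64 = 653.6638 hours
Step 2 — range = 653.6638 * 21.4 ≈ 13988 nautical miles (5 s.f.)

13988 NM


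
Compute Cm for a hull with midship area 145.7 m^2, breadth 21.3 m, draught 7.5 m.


Formula: Cm = Am / (B * T)
Step 1 — B * T = 21.3 * 7.5 = 159.75 m^2
Step 2 — Cm = 145.7 / 159.75 ≈ 0.91205 (5 s.f.)

0.91205


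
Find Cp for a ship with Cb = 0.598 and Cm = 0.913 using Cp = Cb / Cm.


Formula: Cp = Cb / Cm
Substituting: Cp = 0.598 / 0.913
Result: Cp ≈ 0.65498 (5 s.f.)

0.65498


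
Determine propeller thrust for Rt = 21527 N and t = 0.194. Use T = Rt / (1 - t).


Formula: T = Rt / (1 - t)
Step 1 — (1 - t) = 1 - 0.194 = 0.806
Step 2 — T = 21527 / 0.806 ≈ 26708 N (5 s.f.)

26708 N


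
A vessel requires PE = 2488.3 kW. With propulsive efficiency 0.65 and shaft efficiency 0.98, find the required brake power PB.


Formula: PB = PE / (eta_D * eta_S)
Step 1 — combined efficiency = eta_D * eta_S = 0.65 * 0.98 = 0.637
Step 2 — PB = 2488.3 / 0.637 ≈ 3906.3 kW (5 s.f.)

3906.3 kW


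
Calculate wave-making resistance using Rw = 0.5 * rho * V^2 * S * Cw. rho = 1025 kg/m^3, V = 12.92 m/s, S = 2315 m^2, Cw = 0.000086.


Formula: Rw = 0.5 * rho * V^2 * S * Cw
Step 1 — V^2 = 12.92^2 = 166.9264
Step 2 — 0.5 * rho * V^2 = 0.5 * 1025 * 166.9264 = 85549.78
Step 3 — Rw = 85549.78 * 2315 * 0.000086 ≈ 17032 N (5 s.f.)

17032 N


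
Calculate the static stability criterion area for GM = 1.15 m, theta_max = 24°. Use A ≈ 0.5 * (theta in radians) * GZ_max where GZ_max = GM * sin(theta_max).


Formula: GZ_max = GM * sin(theta); Area = 0.5 * theta_rad * GZ_max
Step 1 — GZ_max = 1.15 * sin(24°) = 1.15 * 0.406737 = 0.467748 m
Step 2 — theta_rad = 24 * pi/180 = 0.418879 rad
Step 3 — Area = 0.5 * 0.418879 * 0.467748 ≈ 0.097965 m·rad (5 s.f.)

0.097965 m·rad


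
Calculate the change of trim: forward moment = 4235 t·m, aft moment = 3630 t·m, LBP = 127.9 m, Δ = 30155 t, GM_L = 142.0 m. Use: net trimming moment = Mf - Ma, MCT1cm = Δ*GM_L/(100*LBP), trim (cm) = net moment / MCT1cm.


Formula: net trimming moment = Mf - Ma; MCT1cm = Δ*GM_L/(100*LBP); trim = net moment / MCT1cm
Step 1 — net trimming moment = 4235 - 3630 = 605 t·m
Step 2 — MCT1cm = 30155 * 142.0 / (100 * 127.9) = 334.7936 t·m/cm
Step 3 — trim = 605 / 334.7936 ≈ 1.8071 cm (5 s.f.)

1.8071 cm


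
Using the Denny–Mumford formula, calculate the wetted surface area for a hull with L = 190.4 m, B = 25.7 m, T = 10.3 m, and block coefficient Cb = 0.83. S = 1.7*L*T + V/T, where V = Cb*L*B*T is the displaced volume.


Formula: S = 1.7*L*T + V/T with V = Cb*L*B*T, i.e. S = L * (1.7*T + Cb*B)
Step 1 — 1.7*T = 1.7 * 10.3 = 17.51 m
Step 2 — Cb*B = 0.83 * 25.7 = 21.331 m
Step 3 — 1.7*T + Cb*B = 17.51 + 21.331 = 38.841 m
Step 4 — S = 190.4 * 38.841 ≈ 7395.3 m^2 (5 s.f.)

7395.3 m^2


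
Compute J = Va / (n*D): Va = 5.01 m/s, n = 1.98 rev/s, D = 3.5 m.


Formula: J = Va / (n * D)
Step 1 — n * D = 1.98 * 3.5 = 6.93
Step 2 — J = 5.01 / 6.93 ≈ 0.72294 (5 s.f.)

0.72294


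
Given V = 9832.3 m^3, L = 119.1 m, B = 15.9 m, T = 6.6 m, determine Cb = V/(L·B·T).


Formula: Cb = V / (L * B * T)
Step 1 — L * B * T = 119.1 * 15.9 * 6.6 = 12498.354 m^3
Step 2 — Cb = 9832.3 / 12498.354 ≈ 0.78669 (5 s.f.)

0.78669


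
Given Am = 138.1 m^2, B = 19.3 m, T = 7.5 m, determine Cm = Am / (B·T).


Formula: Cm = Am / (B * T)
Step 1 — B * T = 19.3 * 7.5 = 144.75 m^2
Step 2 — Cm = 138.1 / 144.75 ≈ 0.95406 (5 s.f.)

0.95406


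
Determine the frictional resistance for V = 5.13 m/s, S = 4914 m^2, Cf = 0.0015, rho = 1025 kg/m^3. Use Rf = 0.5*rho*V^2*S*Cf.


Formula: Rf = 0.5 * rho * V^2 * S * Cf
Step 1 — V^2 = 5.13^2 = 26.3169
Step 2 — 0.5 * rho * V^2 = 0.5 * 1025 * 26.3169 = 13487.41125
Step 3 — Rf = 13487.41125 * 4914 * 0.0015 ≈ 99416 N (5 s.f.)

99416 N


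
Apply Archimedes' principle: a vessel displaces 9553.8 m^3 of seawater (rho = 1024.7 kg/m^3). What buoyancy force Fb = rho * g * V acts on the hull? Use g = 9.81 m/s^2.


Formula: Fb = rho * g * V
Substituting: Fb = 1024.7 * 9.81 * 9553.8
Intermediate: 1024.7 * 9.81 = 10052.307
Result: Fb = 10052.307 * 9553.8 ≈ 96038000 N (5 s.f.)

96038000 N


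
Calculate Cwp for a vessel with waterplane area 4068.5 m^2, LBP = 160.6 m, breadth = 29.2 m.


Formula: Cwp = Aw / (L * B)
Step 1 — L * B = 160.6 * 29.2 = 4689.52 m^2
Step 2 — Cwp = 4068.5 / 4689.52 ≈ 0.86757 (5 s.f.)

0.86757


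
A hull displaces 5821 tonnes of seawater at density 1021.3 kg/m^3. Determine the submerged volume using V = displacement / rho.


Formula: V = mass / rho
Step 1 — convert tonnes to kg: 5821 t * 1000 = 5821000 kg
Step 2 — V = 5821000 / 1021.3 ≈ 5699.6 m^3 (5 s.f.)

5699.6 m^3


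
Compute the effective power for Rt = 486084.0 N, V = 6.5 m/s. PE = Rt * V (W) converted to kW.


Formula: PE = Rt * V / 1000 (kW)
Step 1 — PE (W) = 486084.0 * 6.5 = 3159546.0 W
Step 2 — PE (kW) = 3159546.0 / 1000 ≈ 3159.5 kW (5 s.f.)

3159.5 kW


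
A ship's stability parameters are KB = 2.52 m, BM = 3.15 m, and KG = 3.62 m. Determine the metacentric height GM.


Formula: GM = KB + BM - KG
Step 1 — KM = KB + BM = 2.52 + 3.15 = 5.67 m
Step 2 — GM = KM - KG = 5.67 - 3.62 = 2.05 m

2.05 m


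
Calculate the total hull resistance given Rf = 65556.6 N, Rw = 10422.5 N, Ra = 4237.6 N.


Formula: Rt = Rf + Rw + Ra
Substituting: Rt = 65556.6 + 10422.5 + 4237.6
Result: Rt = 80216.7 N

80216.7 N


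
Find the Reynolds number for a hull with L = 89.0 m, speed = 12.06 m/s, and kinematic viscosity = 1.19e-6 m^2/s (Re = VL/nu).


Formula: Re = V * L / nu
Step 1 — V * L = 12.06 * 89.0 = 1073.34 m^2/s
Step 2 — Re = 1073.34 / 1.19e-6 = 9.02e+08

9.02e+08


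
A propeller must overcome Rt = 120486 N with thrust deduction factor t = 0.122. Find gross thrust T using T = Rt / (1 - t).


Formula: T = Rt / (1 - t)
Step 1 — (1 - t) = 1 - 0.122 = 0.878
Step 2 — T = 120486 / 0.878 ≈ 137230 N (5 s.f.)

137230 N


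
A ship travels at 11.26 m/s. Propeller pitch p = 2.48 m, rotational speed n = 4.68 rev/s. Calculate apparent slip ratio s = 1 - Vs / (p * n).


Formula: s = 1 - Vs / (p * n)
Step 1 — p * n = 2.48 * 4.68 = 11.6064
Step 2 — Vs / (p*n) = 11.26 / 11.6064 = 0.970154 (6 d.p.)
Step 3 — s = 1 - 0.970154 = 0.029846

0.029846


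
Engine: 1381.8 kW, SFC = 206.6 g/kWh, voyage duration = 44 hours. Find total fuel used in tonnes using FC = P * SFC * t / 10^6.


Formula: FC (tonnes) = P * SFC * t / 1,000,000
Step 1 — P * SFC * t = 1381.8 * 206.6 * 44 = 12561114.72 g
Step 2 — FC (tonnes) = 12561114.72 / 1,000,000 ≈ 12.561 tonnes (5 s.f.)

12.561 tonnes


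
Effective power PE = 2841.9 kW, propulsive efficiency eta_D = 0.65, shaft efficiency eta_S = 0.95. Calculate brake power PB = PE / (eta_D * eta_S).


Formula: PB = PE / (eta_D * eta_S)
Step 1 — combined efficiency = eta_D * eta_S = 0.65 * 0.95 = 0.6175
Step 2 — PB = 2841.9 / 0.6175 ≈ 4602.3 kW (5 s.f.)

4602.3 kW


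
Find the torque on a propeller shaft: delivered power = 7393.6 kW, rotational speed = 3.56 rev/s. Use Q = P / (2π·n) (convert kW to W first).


Formula: Q = P_W / (2 * pi * n)
Step 1 — P_W = 7393.6 kW * 1000 = 7393600.0 W
Step 2 — 2 * pi * n = 2 * pi * 3.56 = 22.36814
Step 3 — Q = 7393600.0 / 22.36814 ≈ 330540 N·m (5 s.f.)

330540 N·m


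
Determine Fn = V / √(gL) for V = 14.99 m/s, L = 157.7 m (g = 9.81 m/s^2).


Formula: Fn = V / sqrt(g * L)
Step 1 — g * L = 9.81 * 157.7 = 1547.037
Step 2 — sqrt(g * L) = sqrt(1547.037) = 39.332391
Step 3 — Fn = 14.99 / 39.332391 ≈ 0.38111 (5 s.f.)

0.38111


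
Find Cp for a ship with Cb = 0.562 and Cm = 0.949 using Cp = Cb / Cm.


Formula: Cp = Cb / Cm
Substituting: Cp = 0.562 / 0.949
Result: Cp ≈ 0.59220 (5 s.f.)

0.59220


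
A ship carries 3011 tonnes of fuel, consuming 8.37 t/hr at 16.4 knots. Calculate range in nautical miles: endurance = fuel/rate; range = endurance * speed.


Formula: endurance = fuel / rate; range = endurance * speed
Step 1 — endurance = 3011 / 8.37 = 359.7372 hours
Step 2 — range = 359.7372 * 16.4 ≈ 5899.7 nautical miles (5 s.f.)

5899.7 NM


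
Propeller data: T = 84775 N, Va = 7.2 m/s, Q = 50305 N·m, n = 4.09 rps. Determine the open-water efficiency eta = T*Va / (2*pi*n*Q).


Formula: eta = T * Va / (2 * pi * n * Q)
Step 1 — numerator = T * Va = 84775 * 7.2 = 610380.0
Step 2 — 2 * pi * n = 2 * pi * 4.09 = 25.698228
Step 3 — denominator = 25.698228 * 50305 = 1292749.36
Step 4 — eta = 610380.0 / 1292749.36 ≈ 0.47216 (5 s.f.)

0.47216


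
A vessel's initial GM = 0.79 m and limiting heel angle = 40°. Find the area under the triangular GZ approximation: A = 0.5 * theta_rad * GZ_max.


Formula: GZ_max = GM * sin(theta); Area = 0.5 * theta_rad * GZ_max
Step 1 — GZ_max = 0.79 * sin(40°) = 0.79 * 0.642788 = 0.507803 m
Step 2 — theta_rad = 40 * pi/180 = 0.698132 rad
Step 3 — Area = 0.5 * 0.698132 * 0.507803 ≈ 0.17726 m·rad (5 s.f.)

0.17726 m·rad


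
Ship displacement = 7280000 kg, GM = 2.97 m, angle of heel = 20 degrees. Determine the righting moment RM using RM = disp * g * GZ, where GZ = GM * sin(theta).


Formula: GZ = GM * sin(theta); RM = disp * g * GZ
Step 1 — GZ = 2.97 * sin(20°) = 2.97 * 0.34202 = 1.015799 m
Step 2 — RM = 7280000 * 9.81 * 1.015799 ≈ 72545000 N·m (5 s.f.)

72545000 N·m


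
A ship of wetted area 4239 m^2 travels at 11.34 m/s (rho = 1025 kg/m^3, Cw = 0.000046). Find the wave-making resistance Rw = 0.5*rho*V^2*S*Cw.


Formula: Rw = 0.5 * rho * V^2 * S * Cw
Step 1 — V^2 = 11.34^2 = 128.5956
Step 2 — 0.5 * rho * V^2 = 0.5 * 1025 * 128.5956 = 65905.245
Step 3 — Rw = 65905.245 * 4239 * 0.000046 ≈ 12851 N (5 s.f.)

12851 N


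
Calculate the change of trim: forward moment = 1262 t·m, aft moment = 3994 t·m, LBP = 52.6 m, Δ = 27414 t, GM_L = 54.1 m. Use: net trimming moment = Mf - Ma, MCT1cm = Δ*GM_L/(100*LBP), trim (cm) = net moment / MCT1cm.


Formula: net trimming moment = Mf - Ma; MCT1cm = Δ*GM_L/(100*LBP); trim = net moment / MCT1cm
Step 1 — net trimming moment = 1262 - 3994 = -2732 t·m
Step 2 — MCT1cm = 27414 * 54.1 / (100 * 52.6) = 281.9577 t·m/cm
Step 3 — trim = -2732 / 281.9577 ≈ -9.6894 cm (5 s.f.)

-9.6894 cm


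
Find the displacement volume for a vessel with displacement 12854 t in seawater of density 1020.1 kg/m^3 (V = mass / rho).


Formula: V = mass / rho
Step 1 — convert tonnes to kg: 12854 t * 1000 = 12854000 kg
Step 2 — V = 12854000 / 1020.1 ≈ 12601 m^3 (5 s.f.)

12601 m^3


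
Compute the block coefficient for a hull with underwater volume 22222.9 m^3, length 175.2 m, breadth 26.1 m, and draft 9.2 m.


Formula: Cb = V / (L * B * T)
Step 1 — L * B * T = 175.2 * 26.1 * 9.2 = 42069.024 m^3
Step 2 — Cb = 22222.9 / 42069.024 ≈ 0.52825 (5 s.f.)

0.52825


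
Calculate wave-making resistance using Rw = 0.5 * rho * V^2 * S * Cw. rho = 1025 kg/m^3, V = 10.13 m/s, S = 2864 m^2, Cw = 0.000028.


Formula: Rw = 0.5 * rho * V^2 * S * Cw
Step 1 — V^2 = 10.13^2 = 102.6169
Step 2 — 0.5 * rho * V^2 = 0.5 * 1025 * 102.6169 = 52591.16125
Step 3 — Rw = 52591.16125 * 2864 * 0.000028 ≈ 4217.4 N (5 s.f.)

4217.4 N


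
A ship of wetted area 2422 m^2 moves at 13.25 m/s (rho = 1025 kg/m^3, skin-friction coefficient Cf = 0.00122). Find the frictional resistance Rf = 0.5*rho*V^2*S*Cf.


Formula: Rf = 0.5 * rho * V^2 * S * Cf
Step 1 — V^2 = 13.25^2 = 175.5625
Step 2 — 0.5 * rho * V^2 = 0.5 * 1025 * 175.5625 = 89975.78125
Step 3 — Rf = 89975.78125 * 2422 * 0.00122 ≈ 265860 N (5 s.f.)

265860 N


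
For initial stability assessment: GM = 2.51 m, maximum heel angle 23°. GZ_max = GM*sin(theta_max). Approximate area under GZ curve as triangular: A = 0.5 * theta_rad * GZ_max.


Formula: GZ_max = GM * sin(theta); Area = 0.5 * theta_rad * GZ_max
Step 1 — GZ_max = 2.51 * sin(23°) = 2.51 * 0.390731 = 0.980735 m
Step 2 — theta_rad = 23 * pi/180 = 0.401426 rad
Step 3 — Area = 0.5 * 0.401426 * 0.980735 ≈ 0.19685 m·rad (5 s.f.)

0.19685 m·rad


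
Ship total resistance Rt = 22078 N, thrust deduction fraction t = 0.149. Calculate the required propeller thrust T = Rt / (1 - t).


Formula: T = Rt / (1 - t)
Step 1 — (1 - t) = 1 - 0.149 = 0.851
Step 2 — T = 22078 / 0.851 ≈ 25944 N (5 s.f.)

25944 N


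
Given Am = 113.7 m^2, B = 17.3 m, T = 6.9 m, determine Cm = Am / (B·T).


Formula: Cm = Am / (B * T)
Step 1 — B * T = 17.3 * 6.9 = 119.37 m^2
Step 2 — Cm = 113.7 / 119.37 ≈ 0.95250 (5 s.f.)

0.95250


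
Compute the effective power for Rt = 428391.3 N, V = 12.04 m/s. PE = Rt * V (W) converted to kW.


Formula: PE = Rt * V / 1000 (kW)
Step 1 — PE (W) = 428391.3 * 12.04 = 5157831.252 W
Step 2 — PE (kW) = 5157831.252 / 1000 ≈ 5157.8 kW (5 s.f.)

5157.8 kW


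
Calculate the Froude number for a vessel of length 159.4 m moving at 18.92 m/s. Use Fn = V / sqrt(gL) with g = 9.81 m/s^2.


Formula: Fn = V / sqrt(g * L)
Step 1 — g * L = 9.81 * 159.4 = 1563.714
Step 2 — sqrt(g * L) = sqrt(1563.714) = 39.543824
Step 3 — Fn = 18.92 / 39.543824 ≈ 0.47846 (5 s.f.)

0.47846


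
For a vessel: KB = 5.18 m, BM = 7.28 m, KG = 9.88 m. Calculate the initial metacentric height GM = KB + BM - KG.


Formula: GM = KB + BM - KG
Step 1 — KM = KB + BM = 5.18 + 7.28 = 12.46 m
Step 2 — GM = KM - KG = 12.46 - 9.88 = 2.58 m

2.58 m


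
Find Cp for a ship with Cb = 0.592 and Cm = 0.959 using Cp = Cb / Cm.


Formula: Cp = Cb / Cm
Substituting: Cp = 0.592 / 0.959
Result: Cp ≈ 0.61731 (5 s.f.)

0.61731


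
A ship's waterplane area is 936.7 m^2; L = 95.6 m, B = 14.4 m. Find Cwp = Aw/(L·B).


Formula: Cwp = Aw / (L * B)
Step 1 — L * B = 95.6 * 14.4 = 1376.64 m^2
Step 2 — Cwp = 936.7 / 1376.64 ≈ 0.68042 (5 s.f.)

0.68042


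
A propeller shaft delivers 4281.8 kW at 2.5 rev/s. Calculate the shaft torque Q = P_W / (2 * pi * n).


Formula: Q = P_W / (2 * pi * n)
Step 1 — P_W = 4281.8 kW * 1000 = 4281800.0 W
Step 2 — 2 * pi * n = 2 * pi * 2.5 = 15.707963
Step 3 — Q = 4281800.0 / 15.707963 ≈ 272590 N·m (5 s.f.)

272590 N·m


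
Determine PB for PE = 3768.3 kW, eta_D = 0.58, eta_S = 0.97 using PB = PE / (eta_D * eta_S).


Formula: PB = PE / (eta_D * eta_S)
Step 1 — combined efficiency = eta_D * eta_S = 0.58 * 0.97 = 0.5626
Step 2 — PB = 3768.3 / 0.5626 ≈ 6698.0 kW (5 s.f.)

6698.0 kW


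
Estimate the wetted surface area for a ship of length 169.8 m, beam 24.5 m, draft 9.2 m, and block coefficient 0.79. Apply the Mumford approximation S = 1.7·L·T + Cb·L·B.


Formula: S = 1.7*L*T + V/T with V = Cb*L*B*T, i.e. S = L * (1.7*T + Cb*B)
Step 1 — 1.7*T = 1.7 * 9.2 = 15.64 m
Step 2 — Cb*B = 0.79 * 24.5 = 19.355 m
Step 3 — 1.7*T + Cb*B = 15.64 + 19.355 = 34.995 m
Step 4 — S = 169.8 * 34.995 ≈ 5942.2 m^2 (5 s.f.)

5942.2 m^2


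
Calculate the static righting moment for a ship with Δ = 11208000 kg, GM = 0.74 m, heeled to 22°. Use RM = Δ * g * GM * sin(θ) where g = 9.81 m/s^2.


Formula: GZ = GM * sin(theta); RM = disp * g * GZ
Step 1 — GZ = 0.74 * sin(22°) = 0.74 * 0.374607 = 0.277209 m
Step 2 — RM = 11208000 * 9.81 * 0.277209 ≈ 30479000 N·m (5 s.f.)

30479000 N·m


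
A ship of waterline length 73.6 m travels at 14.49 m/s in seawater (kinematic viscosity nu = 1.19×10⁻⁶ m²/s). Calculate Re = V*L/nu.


Formula: Re = V * L / nu
Step 1 — V * L = 14.49 * 73.6 = 1066.464 m^2/s
Step 2 — Re = 1066.464 / 1.19e-6 = 8.96e+08

8.96e+08


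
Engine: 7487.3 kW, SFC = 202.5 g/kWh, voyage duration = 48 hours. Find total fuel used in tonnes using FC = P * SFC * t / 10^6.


Formula: FC (tonnes) = P * SFC * t / 1,000,000
Step 1 — P * SFC * t = 7487.3 * 202.5 * 48 = 72776556.0 g
Step 2 — FC (tonnes) = 72776556.0 / 1,000,000 ≈ 72.777 tonnes (5 s.f.)

72.777 tonnes


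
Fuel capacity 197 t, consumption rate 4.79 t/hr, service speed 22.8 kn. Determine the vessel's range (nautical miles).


Formula: endurance = fuel / rate; range = endurance * speed
Step 1 — endurance = 197 / 4.79 = 41.1273 hours
Step 2 — range = 41.1273 * 22.8 ≈ 937.70 nautical miles (5 s.f.)

937.70 NM


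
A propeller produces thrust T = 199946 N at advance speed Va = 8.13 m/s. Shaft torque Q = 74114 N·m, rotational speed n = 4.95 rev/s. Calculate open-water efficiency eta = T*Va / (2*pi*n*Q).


Formula: eta = T * Va / (2 * pi * n * Q)
Step 1 — numerator = T * Va = 199946 * 8.13 = 1625560.98
Step 2 — 2 * pi * n = 2 * pi * 4.95 = 31.101767
Step 3 — denominator = 31.101767 * 74114 = 2305076.36
Step 4 — eta = 1625560.98 / 2305076.36 ≈ 0.70521 (5 s.f.)

0.70521


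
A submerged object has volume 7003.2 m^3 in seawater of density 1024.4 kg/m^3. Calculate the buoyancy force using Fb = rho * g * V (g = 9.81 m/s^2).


Formula: Fb = rho * g * V
Substituting: Fb = 1024.4 * 9.81 * 7003.2
Intermediate: 1024.4 * 9.81 = 10049.364
Result: Fb = 10049.364 * 7003.2 ≈ 70378000 N (5 s.f.)

70378000 N


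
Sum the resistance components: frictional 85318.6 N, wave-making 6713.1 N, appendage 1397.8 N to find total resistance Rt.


Formula: Rt = Rf + Rw + Ra
Substituting: Rt = 85318.6 + 6713.1 + 1397.8
Result: Rt = 93429.5 N

93429.5 N


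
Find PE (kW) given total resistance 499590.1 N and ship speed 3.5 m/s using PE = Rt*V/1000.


Formula: PE = Rt * V / 1000 (kW)
Step 1 — PE (W) = 499590.1 * 3.5 = 1748565.35 W
Step 2 — PE (kW) = 1748565.35 / 1000 ≈ 1748.6 kW (5 s.f.)

1748.6 kW


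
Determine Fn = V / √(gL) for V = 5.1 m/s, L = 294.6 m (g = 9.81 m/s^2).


Formula: Fn = V / sqrt(g * L)
Step 1 — g * L = 9.81 * 294.6 = 2890.026
Step 2 — sqrt(g * L) = sqrt(2890.026) = 53.758962
Step 3 — Fn = 5.1 / 53.758962 ≈ 0.094868 (5 s.f.)

0.094868


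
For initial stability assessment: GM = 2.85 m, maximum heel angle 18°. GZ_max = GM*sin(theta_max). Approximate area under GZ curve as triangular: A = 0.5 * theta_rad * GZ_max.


Formula: GZ_max = GM * sin(theta); Area = 0.5 * theta_rad * GZ_max
Step 1 — GZ_max = 2.85 * sin(18°) = 2.85 * 0.309017 = 0.880698 m
Step 2 — theta_rad = 18 * pi/180 = 0.314159 rad
Step 3 — Area = 0.5 * 0.314159 * 0.880698 ≈ 0.13834 m·rad (5 s.f.)

0.13834 m·rad


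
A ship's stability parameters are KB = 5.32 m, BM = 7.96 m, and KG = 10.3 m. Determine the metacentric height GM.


Formula: GM = KB + BM - KG
Step 1 — KM = KB + BM = 5.32 + 7.96 = 13.28 m
Step 2 — GM = KM - KG = 13.28 - 10.3 = 2.98 m

2.98 m


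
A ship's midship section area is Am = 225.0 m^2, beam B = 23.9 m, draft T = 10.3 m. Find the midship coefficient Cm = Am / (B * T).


Formula: Cm = Am / (B * T)
Step 1 — B * T = 23.9 * 10.3 = 246.17 m^2
Step 2 — Cm = 225.0 / 246.17 ≈ 0.91400 (5 s.f.)

0.91400


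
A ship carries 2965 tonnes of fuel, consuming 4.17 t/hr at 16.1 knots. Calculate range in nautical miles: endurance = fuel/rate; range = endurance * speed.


Formula: endurance = fuel / rate; range = endurance * speed
Step 1 — endurance = 2965 / 4.17 = 711.0312 hours
Step 2 — range = 711.0312 * 16.1 ≈ 11448 nautical miles (5 s.f.)

11448 NM


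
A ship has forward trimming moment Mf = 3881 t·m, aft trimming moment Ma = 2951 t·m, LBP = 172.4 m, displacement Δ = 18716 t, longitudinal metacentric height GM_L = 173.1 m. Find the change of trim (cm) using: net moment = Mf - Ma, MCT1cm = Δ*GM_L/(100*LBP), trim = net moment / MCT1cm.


Formula: net trimming moment = Mf - Ma; MCT1cm = Δ*GM_L/(100*LBP); trim = net moment / MCT1cm
Step 1 — net trimming moment = 3881 - 2951 = 930 t·m
Step 2 — MCT1cm = 18716 * 173.1 / (100 * 172.4) = 187.9199 t·m/cm
Step 3 — trim = 930 / 187.9199 ≈ 4.9489 cm (5 s.f.)

4.9489 cm


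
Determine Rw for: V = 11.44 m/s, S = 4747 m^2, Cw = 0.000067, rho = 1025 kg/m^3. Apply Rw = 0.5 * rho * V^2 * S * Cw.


Formula: Rw = 0.5 * rho * V^2 * S * Cw
Step 1 — V^2 = 11.44^2 = 130.8736
Step 2 — 0.5 * rho * V^2 = 0.5 * 1025 * 130.8736 = 67072.72
Step 3 — Rw = 67072.72 * 4747 * 0.000067 ≈ 21332 N (5 s.f.)

21332 N


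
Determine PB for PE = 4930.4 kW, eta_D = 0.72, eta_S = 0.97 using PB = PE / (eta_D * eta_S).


Formula: PB = PE / (eta_D * eta_S)
Step 1 — combined efficiency = eta_D * eta_S = 0.72 * 0.97 = 0.6984
Step 2 — PB = 4930.4 / 0.6984 ≈ 7059.6 kW (5 s.f.)

7059.6 kW


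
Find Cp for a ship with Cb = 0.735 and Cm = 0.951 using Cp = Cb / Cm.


Formula: Cp = Cb / Cm
Substituting: Cp = 0.735 / 0.951
Result: Cp ≈ 0.77287 (5 s.f.)

0.77287


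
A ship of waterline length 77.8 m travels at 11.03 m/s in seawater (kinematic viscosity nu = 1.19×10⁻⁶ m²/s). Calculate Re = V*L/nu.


Formula: Re = V * L / nu
Step 1 — V * L = 11.03 * 77.8 = 858.134 m^2/s
Step 2 — Re = 858.134 / 1.19e-6 = 7.21e+08

7.21e+08


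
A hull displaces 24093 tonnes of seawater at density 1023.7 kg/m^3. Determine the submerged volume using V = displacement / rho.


Formula: V = mass / rho
Step 1 — convert tonnes to kg: 24093 t * 1000 = 24093000 kg
Step 2 — V = 24093000 / 1023.7 ≈ 23535 m^3 (5 s.f.)

23535 m^3


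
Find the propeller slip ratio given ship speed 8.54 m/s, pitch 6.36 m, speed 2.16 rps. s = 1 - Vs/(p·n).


Formula: s = 1 - Vs / (p * n)
Step 1 — p * n = 6.36 * 2.16 = 13.7376
Step 2 — Vs / (p*n) = 8.54 / 13.7376 = 0.621652 (6 d.p.)
Step 3 — s = 1 - 0.621652 = 0.378348

0.378348


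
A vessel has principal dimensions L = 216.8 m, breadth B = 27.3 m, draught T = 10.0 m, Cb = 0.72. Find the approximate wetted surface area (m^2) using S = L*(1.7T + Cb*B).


Formula: S = 1.7*L*T + V/T with V = Cb*L*B*T, i.e. S = L * (1.7*T + Cb*B)
Step 1 — 1.7*T = 1.7 * 10.0 = 17.0 m
Step 2 — Cb*B = 0.72 * 27.3 = 19.656 m
Step 3 — 1.7*T + Cb*B = 17.0 + 19.656 = 36.656 m
Step 4 — S = 216.8 * 36.656 ≈ 7947.0 m^2 (5 s.f.)

7947.0 m^2


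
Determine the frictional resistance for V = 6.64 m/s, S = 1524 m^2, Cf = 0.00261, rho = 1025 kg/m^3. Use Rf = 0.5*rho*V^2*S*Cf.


Formula: Rf = 0.5 * rho * V^2 * S * Cf
Step 1 — V^2 = 6.64^2 = 44.0896
Step 2 — 0.5 * rho * V^2 = 0.5 * 1025 * 44.0896 = 22595.92
Step 3 — Rf = 22595.92 * 1524 * 0.00261 ≈ 89878 N (5 s.f.)

89878 N


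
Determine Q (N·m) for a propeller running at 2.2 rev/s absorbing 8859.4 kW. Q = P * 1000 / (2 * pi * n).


Formula: Q = P_W / (2 * pi * n)
Step 1 — P_W = 8859.4 kW * 1000 = 8859400.0 W
Step 2 — 2 * pi * n = 2 * pi * 2.2 = 13.823008
Step 3 — Q = 8859400.0 / 13.823008 ≈ 640920 N·m (5 s.f.)

640920 N·m


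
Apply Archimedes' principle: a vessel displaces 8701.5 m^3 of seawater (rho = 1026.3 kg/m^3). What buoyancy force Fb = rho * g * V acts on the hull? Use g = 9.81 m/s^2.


Formula: Fb = rho * g * V
Substituting: Fb = 1026.3 * 9.81 * 8701.5
Intermediate: 1026.3 * 9.81 = 10068.003
Result: Fb = 10068.003 * 8701.5 ≈ 87607000 N (5 s.f.)

87607000 N


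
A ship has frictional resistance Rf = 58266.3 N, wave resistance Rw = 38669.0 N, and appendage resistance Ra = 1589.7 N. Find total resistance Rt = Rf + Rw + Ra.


Formula: Rt = Rf + Rw + Ra
Substituting: Rt = 58266.3 + 38669.0 + 1589.7
Result: Rt = 98525.0 N

98525.0 N


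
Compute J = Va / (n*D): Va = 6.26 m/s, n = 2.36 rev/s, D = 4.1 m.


Formula: J = Va / (n * D)
Step 1 — n * D = 2.36 * 4.1 = 9.676
Step 2 — J = 6.26 / 9.676 ≈ 0.64696 (5 s.f.)

0.64696


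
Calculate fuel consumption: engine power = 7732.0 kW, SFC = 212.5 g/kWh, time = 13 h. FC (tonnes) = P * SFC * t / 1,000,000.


Formula: FC (tonnes) = P * SFC * t / 1,000,000
Step 1 — P * SFC * t = 7732.0 * 212.5 * 13 = 21359650.0 g
Step 2 — FC (tonnes) = 21359650.0 / 1,000,000 ≈ 21.360 tonnes (5 s.f.)

21.360 tonnes


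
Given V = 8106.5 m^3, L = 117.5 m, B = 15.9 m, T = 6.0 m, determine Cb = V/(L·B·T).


Formula: Cb = V / (L * B * T)
Step 1 — L * B * T = 117.5 * 15.9 * 6.0 = 11209.5 m^3
Step 2 — Cb = 8106.5 / 11209.5 ≈ 0.72318 (5 s.f.)

0.72318


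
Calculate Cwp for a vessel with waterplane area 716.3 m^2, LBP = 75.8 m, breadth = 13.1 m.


Formula: Cwp = Aw / (L * B)
Step 1 — L * B = 75.8 * 13.1 = 992.98 m^2
Step 2 — Cwp = 716.3 / 992.98 ≈ 0.72136 (5 s.f.)

0.72136


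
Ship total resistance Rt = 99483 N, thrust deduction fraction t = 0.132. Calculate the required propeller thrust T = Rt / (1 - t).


Formula: T = Rt / (1 - t)
Step 1 — (1 - t) = 1 - 0.132 = 0.868
Step 2 — T = 99483 / 0.868 ≈ 114610 N (5 s.f.)

114610 N


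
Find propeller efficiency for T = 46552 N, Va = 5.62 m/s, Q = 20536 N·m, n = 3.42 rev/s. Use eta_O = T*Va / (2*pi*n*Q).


Formula: eta = T * Va / (2 * pi * n * Q)
Step 1 — numerator = T * Va = 46552 * 5.62 = 261622.24
Step 2 — 2 * pi * n = 2 * pi * 3.42 = 21.488494
Step 3 — denominator = 21.488494 * 20536 = 441287.71
Step 4 — eta = 261622.24 / 441287.71 ≈ 0.59286 (5 s.f.)

0.59286


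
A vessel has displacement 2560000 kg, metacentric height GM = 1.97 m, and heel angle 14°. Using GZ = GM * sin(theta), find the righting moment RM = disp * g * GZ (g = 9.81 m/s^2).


Formula: GZ = GM * sin(theta); RM = disp * g * GZ
Step 1 — GZ = 1.97 * sin(14°) = 1.97 * 0.241922 = 0.476586 m
Step 2 — RM = 2560000 * 9.81 * 0.476586 ≈ 11969000 N·m (5 s.f.)

11969000 N·m


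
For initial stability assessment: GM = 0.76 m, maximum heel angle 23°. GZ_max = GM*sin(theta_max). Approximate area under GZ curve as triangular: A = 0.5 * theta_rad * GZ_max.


Formula: GZ_max = GM * sin(theta); Area = 0.5 * theta_rad * GZ_max
Step 1 — GZ_max = 0.76 * sin(23°) = 0.76 * 0.390731 = 0.296956 m
Step 2 — theta_rad = 23 * pi/180 = 0.401426 rad
Step 3 — Area = 0.5 * 0.401426 * 0.296956 ≈ 0.059603 m·rad (5 s.f.)

0.059603 m·rad


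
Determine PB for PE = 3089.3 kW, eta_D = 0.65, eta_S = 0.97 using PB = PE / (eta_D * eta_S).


Formula: PB = PE / (eta_D * eta_S)
Step 1 — combined efficiency = eta_D * eta_S = 0.65 * 0.97 = 0.6305
Step 2 — PB = 3089.3 / 0.6305 ≈ 4899.8 kW (5 s.f.)

4899.8 kW


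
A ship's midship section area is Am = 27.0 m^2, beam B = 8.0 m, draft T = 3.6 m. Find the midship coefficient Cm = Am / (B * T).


Formula: Cm = Am / (B * T)
Step 1 — B * T = 8.0 * 3.6 = 28.8 m^2
Step 2 — Cm = 27.0 / 28.8 ≈ 0.93750 (5 s.f.)

0.93750


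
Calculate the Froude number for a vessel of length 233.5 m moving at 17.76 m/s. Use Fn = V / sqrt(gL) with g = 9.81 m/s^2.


Formula: Fn = V / sqrt(g * L)
Step 1 — g * L = 9.81 * 233.5 = 2290.635
Step 2 — sqrt(g * L) = sqrt(2290.635) = 47.860579
Step 3 — Fn = 17.76 / 47.860579 ≈ 0.37108 (5 s.f.)

0.37108


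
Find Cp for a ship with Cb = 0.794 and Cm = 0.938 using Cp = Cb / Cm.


Formula: Cp = Cb / Cm
Substituting: Cp = 0.794 / 0.938
Result: Cp ≈ 0.84648 (5 s.f.)

0.84648


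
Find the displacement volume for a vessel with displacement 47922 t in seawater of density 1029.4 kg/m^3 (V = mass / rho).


Formula: V = mass / rho
Step 1 — convert tonnes to kg: 47922 t * 1000 = 47922000 kg
Step 2 — V = 47922000 / 1029.4 ≈ 46553 m^3 (5 s.f.)

46553 m^3


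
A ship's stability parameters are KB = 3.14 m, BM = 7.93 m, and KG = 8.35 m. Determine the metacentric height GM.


Formula: GM = KB + BM - KG
Step 1 — KM = KB + BM = 3.14 + 7.93 = 11.07 m
Step 2 — GM = KM - KG = 11.07 - 8.35 = 2.72 m

2.72 m


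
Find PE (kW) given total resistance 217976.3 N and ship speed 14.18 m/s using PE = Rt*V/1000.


Formula: PE = Rt * V / 1000 (kW)
Step 1 — PE (W) = 217976.3 * 14.18 = 3090903.934 W
Step 2 — PE (kW) = 3090903.934 / 1000 ≈ 3090.9 kW (5 s.f.)

3090.9 kW


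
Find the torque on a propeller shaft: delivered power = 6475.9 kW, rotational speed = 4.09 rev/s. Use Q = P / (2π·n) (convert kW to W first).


Formula: Q = P_W / (2 * pi * n)
Step 1 — P_W = 6475.9 kW * 1000 = 6475900.0 W
Step 2 — 2 * pi * n = 2 * pi * 4.09 = 25.698228
Step 3 — Q = 6475900.0 / 25.698228 ≈ 252000 N·m (5 s.f.)

252000 N·m


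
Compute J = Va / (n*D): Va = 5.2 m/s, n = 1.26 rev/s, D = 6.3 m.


Formula: J = Va / (n * D)
Step 1 — n * D = 1.26 * 6.3 = 7.938
Step 2 — J = 5.2 / 7.938 ≈ 0.65508 (5 s.f.)

0.65508


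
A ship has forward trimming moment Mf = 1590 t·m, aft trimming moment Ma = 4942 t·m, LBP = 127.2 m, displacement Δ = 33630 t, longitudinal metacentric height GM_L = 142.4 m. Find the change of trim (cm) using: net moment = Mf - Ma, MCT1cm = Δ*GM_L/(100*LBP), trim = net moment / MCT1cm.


Formula: net trimming moment = Mf - Ma; MCT1cm = Δ*GM_L/(100*LBP); trim = net moment / MCT1cm
Step 1 — net trimming moment = 1590 - 4942 = -3352 t·m
Step 2 — MCT1cm = 33630 * 142.4 / (100 * 127.2) = 376.4868 t·m/cm
Step 3 — trim = -3352 / 376.4868 ≈ -8.9034 cm (5 s.f.)

-8.9034 cm


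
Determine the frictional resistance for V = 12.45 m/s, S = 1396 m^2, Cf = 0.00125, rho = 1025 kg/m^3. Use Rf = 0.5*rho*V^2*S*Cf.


Formula: Rf = 0.5 * rho * V^2 * S * Cf
Step 1 — V^2 = 12.45^2 = 155.0025
Step 2 — 0.5 * rho * V^2 = 0.5 * 1025 * 155.0025 = 79438.78125
Step 3 — Rf = 79438.78125 * 1396 * 0.00125 ≈ 138620 N (5 s.f.)

138620 N


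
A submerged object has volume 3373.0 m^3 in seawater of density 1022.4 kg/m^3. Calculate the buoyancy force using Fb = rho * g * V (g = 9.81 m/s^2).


Formula: Fb = rho * g * V
Substituting: Fb = 1022.4 * 9.81 * 3373.0
Intermediate: 1022.4 * 9.81 = 10029.744
Result: Fb = 10029.744 * 3373.0 ≈ 33830000 N (5 s.f.)

33830000 N


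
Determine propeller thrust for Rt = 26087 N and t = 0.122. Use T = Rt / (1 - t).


Formula: T = Rt / (1 - t)
Step 1 — (1 - t) = 1 - 0.122 = 0.878
Step 2 — T = 26087 / 0.878 ≈ 29712 N (5 s.f.)

29712 N


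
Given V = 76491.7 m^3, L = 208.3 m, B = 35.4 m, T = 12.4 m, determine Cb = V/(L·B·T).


Formula: Cb = V / (L * B * T)
Step 1 — L * B * T = 208.3 * 35.4 * 12.4 = 91435.368 m^3
Step 2 — Cb = 76491.7 / 91435.368 ≈ 0.83657 (5 s.f.)

0.83657


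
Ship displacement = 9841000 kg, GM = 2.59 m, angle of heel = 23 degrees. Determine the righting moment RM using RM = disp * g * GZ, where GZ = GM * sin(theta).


Formula: GZ = GM * sin(theta); RM = disp * g * GZ
Step 1 — GZ = 2.59 * sin(23°) = 2.59 * 0.390731 = 1.011993 m
Step 2 — RM = 9841000 * 9.81 * 1.011993 ≈ 97698000 N·m (5 s.f.)

97698000 N·m


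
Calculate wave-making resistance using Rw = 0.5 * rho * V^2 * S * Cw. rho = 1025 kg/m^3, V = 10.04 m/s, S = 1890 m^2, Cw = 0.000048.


Formula: Rw = 0.5 * rho * V^2 * S * Cw
Step 1 — V^2 = 10.04^2 = 100.8016
Step 2 — 0.5 * rho * V^2 = 0.5 * 1025 * 100.8016 = 51660.82
Step 3 — Rw = 51660.82 * 1890 * 0.000048 ≈ 4686.7 N (5 s.f.)

4686.7 N


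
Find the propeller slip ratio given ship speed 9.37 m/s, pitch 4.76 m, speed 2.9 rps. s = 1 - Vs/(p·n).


Formula: s = 1 - Vs / (p * n)
Step 1 — p * n = 4.76 * 2.9 = 13.804
Step 2 — Vs / (p*n) = 9.37 / 13.804 = 0.678789 (6 d.p.)
Step 3 — s = 1 - 0.678789 = 0.321211

0.321211
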